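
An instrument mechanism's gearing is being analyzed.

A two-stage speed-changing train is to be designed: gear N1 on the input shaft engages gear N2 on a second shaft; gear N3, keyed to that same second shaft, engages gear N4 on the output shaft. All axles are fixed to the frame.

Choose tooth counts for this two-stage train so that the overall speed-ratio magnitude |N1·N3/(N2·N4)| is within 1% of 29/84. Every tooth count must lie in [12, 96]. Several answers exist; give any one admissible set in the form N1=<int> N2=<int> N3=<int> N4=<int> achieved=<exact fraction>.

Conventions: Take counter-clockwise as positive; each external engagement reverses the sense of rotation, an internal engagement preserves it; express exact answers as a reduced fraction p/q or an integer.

design class (target 29/84): fixed-axis compound train
target = 29/84 in lowest terms: an exact hit needs N1·N3 = k·29 and N2·N4 = k·84 for one integer k, every count in [12, 96]; additionally prefer no 1:1 stage (N1 ≠ N2, N3 ≠ N4)
k = 1…11: no 1:1-free in-range split of k·29 and k·84 into factor pairs; take k = 12
k = 12: N1·N3 = 348 = 12·29, N2·N4 = 1008 = 84·12
achieved = 12·29/(84·12) = 29/84; |achieved − target| = 0 ≤ 29/8400 ✓

N1=12 N2=84 N3=29 N4=12 achieved=29/84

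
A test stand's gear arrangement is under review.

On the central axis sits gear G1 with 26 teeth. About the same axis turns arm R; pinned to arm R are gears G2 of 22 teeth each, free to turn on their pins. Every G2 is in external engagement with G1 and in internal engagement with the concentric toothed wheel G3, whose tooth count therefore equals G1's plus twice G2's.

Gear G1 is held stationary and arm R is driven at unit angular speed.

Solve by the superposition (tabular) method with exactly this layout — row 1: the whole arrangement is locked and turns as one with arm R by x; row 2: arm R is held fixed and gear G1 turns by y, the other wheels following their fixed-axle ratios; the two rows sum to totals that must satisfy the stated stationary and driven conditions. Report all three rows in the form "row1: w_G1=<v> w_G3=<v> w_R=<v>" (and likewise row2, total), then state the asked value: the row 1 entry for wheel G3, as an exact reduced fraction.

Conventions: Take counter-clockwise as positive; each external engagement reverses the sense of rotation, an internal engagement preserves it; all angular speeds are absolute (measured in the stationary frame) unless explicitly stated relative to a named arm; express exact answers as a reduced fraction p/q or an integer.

row1: w_G1=1 w_G3=1 w_R=1
row2: w_G1=-1 w_G3=13/35 w_R=0
total: w_G1=0 w_G3=48/35 w_R=1
asked value: 1

topology: planetary set — G1 26T / G2 22T / G3 70T, arm = carrier (Willis)
row 1: whole set turns with the arm by x
superposition row 2 [arm held]: sun y, ring −(26/70)·y, arm 0
boundary: total ω_sun = x + y = 0 and total ω_arm = x = 1  ⇒  y = -1, x = 1
row 2 ring = −(26/70)·(-1) = 13/35
totals (row 1 + row 2): sun 1 + (-1) = 0, ring 1 + 13/35 = 48/35, arm 1 + 0 = 1
asked cell (row1, ring) = 1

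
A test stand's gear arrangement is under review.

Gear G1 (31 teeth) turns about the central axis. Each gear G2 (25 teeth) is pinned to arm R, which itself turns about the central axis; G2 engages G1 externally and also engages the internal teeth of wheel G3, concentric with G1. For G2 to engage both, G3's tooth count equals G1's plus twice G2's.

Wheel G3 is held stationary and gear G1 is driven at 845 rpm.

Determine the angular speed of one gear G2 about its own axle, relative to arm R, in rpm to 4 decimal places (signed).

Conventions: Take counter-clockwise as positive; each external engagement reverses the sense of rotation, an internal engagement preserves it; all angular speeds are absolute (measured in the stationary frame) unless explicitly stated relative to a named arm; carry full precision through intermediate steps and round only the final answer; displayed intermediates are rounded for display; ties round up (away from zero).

recognized (axles ride arm R): planetary set, 31/25/81 teeth
normalise by the input: solve with ω_sun = 1, then scale by 845 rpm
ring teeth: 31 + 2·25 = 81
31(ω_sun−ω_arm) = −81(ω_ring−ω_arm),  ω_ring = 0, ω_sun = 1
31(1−ω_arm) = −81(0−ω_arm)  ⇒  112·ω_arm = 31  ⇒  ω_arm = 31/112
sun–planet mesh: 31·(1−31/112) = −25·(ω_p−ω_arm)  ⇒  ω_p−ω_arm = -2511/2800
scale: ω_p−ω_arm = -2511/2800 × 845 rpm = -757.7839 rpm

-757.7839 rpm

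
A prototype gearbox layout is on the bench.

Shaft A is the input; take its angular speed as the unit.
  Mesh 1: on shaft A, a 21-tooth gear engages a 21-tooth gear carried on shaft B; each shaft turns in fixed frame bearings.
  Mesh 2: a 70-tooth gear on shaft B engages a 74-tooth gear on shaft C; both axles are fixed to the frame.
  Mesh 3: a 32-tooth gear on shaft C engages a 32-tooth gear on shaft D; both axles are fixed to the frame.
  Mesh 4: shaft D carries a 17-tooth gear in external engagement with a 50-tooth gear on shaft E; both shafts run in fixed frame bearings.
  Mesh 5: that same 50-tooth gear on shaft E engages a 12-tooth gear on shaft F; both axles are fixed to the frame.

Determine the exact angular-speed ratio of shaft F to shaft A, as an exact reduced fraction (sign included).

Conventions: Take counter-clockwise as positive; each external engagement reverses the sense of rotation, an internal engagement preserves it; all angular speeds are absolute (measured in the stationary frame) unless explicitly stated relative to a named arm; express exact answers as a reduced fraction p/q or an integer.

class = fixed-axis compound train [5 meshes; 5 ratios multiply, 5 sense flips]
mesh 1 [21T→21T]: running ratio 1, sense −
mesh 2 [70T→74T]: running ratio 35/37, sense +
mesh 3 [32T→32T]: running ratio 35/37, sense −
mesh 4 [17T→50T]: running ratio 119/370, sense +
mesh 5 [50T→12T]: running ratio 595/444, sense −
ω_out/ω_in = -595/444

-595/444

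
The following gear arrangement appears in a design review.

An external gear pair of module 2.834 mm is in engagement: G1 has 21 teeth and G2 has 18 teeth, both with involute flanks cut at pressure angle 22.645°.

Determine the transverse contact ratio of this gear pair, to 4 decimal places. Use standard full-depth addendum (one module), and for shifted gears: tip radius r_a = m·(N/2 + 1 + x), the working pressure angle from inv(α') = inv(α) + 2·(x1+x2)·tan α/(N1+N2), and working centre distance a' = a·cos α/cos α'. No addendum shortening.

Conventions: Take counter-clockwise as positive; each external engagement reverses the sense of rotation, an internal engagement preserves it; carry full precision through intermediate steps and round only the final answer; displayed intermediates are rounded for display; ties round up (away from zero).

topology: single-mesh involute geometry — m = 2.834, 21T/18T pair
base radii: r_b1 = 27.462977, r_b2 = 23.539694
tip radii: r_a1 = 32.591000, r_a2 = 28.340000
no profile shift: α' = α, a' = a
action lengths: √(r_a1²−r_b1²) = 17.548738, √(r_a2²−r_b2²) = 15.780950
base pitch p_b = π·m·cos α = 8.216903
CR = (17.548738 + 15.780950 − 55.263000·sin 22.64500°)/8.216903 = 1.466771
contact ratio ≈ 1.4668

1.4668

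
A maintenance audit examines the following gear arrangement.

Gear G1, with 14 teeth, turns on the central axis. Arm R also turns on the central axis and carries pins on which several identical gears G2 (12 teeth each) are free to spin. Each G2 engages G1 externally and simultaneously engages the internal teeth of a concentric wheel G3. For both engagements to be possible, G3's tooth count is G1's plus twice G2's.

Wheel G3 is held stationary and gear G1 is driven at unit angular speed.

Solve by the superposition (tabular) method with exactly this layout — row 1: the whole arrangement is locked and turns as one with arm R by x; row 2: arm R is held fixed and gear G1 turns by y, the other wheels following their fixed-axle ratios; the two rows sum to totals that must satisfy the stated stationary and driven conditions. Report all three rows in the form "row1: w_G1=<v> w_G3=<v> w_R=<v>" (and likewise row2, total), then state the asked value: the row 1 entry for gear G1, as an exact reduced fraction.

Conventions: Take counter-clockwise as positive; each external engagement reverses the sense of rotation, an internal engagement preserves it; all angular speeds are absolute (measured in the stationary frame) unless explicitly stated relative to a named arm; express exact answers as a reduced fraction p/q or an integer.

class = planetary set [G3 = 14+2·12 = 38; Willis about the carrier]
superposition row 1 [locked train]: every member turns x
row 2: sun turns y, ring = −(14/38)·y, arm 0
boundary: total ω_ring = x − (14/38)·y = 0 and total ω_sun = x + y = 1  ⇒  y = 19/26, x = 7/26
row 2 ring = −(14/38)·19/26 = -7/26
totals (row 1 + row 2): sun 7/26 + 19/26 = 1, ring 7/26 + (-7/26) = 0, arm 7/26 + 0 = 7/26
asked cell (row1, sun) = 7/26

row1: w_G1=7/26 w_G3=7/26 w_R=7/26
row2: w_G1=19/26 w_G3=-7/26 w_R=0
total: w_G1=1 w_G3=0 w_R=7/26
asked value: 7/26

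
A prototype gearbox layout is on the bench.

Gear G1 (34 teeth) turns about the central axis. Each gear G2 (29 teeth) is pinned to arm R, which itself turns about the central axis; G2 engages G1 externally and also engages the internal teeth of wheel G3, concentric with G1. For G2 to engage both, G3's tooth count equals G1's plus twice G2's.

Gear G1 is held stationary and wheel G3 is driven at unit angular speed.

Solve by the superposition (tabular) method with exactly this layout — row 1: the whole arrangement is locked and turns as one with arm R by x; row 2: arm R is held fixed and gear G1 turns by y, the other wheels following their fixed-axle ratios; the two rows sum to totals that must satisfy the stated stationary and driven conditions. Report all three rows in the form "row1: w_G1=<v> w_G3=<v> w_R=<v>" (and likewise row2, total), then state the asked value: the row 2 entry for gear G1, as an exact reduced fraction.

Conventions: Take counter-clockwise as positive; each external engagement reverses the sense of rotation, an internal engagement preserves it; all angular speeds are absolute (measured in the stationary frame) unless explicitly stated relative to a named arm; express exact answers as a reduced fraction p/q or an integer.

row1: w_G1=46/63 w_G3=46/63 w_R=46/63
row2: w_G1=-46/63 w_G3=17/63 w_R=0
total: w_G1=0 w_G3=1 w_R=46/63
asked value: -46/63

topology: planetary set — G1 34T / G2 29T / G3 92T, arm = carrier (Willis)
row 1: whole set turns with the arm by x
row 2 — arm fixed, fixed-axis ratios: sun y, ring −(34/92)·y, arm 0
boundary: total ω_sun = x + y = 0 and total ω_ring = x − (34/92)·y = 1  ⇒  y = -46/63, x = 46/63
row 2 ring = −(34/92)·(-46/63) = 17/63
totals (row 1 + row 2): sun 46/63 + (-46/63) = 0, ring 46/63 + 17/63 = 1, arm 46/63 + 0 = 46/63
asked cell (row2, sun) = -46/63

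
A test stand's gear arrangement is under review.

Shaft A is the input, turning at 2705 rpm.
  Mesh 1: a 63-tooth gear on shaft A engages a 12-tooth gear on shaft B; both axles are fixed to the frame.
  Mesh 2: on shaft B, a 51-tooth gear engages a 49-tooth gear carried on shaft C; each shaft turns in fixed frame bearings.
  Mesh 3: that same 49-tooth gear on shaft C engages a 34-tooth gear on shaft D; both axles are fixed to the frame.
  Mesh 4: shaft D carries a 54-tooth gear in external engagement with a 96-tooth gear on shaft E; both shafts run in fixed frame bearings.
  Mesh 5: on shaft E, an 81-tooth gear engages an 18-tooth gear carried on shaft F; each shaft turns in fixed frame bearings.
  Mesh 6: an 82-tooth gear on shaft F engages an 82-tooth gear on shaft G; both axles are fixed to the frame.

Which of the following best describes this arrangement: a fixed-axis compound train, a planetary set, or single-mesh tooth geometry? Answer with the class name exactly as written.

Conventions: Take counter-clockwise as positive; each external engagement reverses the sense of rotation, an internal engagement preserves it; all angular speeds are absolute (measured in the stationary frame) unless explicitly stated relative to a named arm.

topology: fixed-axis compound train — 6 meshes, A→G
classification: fixed-axis compound train

fixed-axis compound train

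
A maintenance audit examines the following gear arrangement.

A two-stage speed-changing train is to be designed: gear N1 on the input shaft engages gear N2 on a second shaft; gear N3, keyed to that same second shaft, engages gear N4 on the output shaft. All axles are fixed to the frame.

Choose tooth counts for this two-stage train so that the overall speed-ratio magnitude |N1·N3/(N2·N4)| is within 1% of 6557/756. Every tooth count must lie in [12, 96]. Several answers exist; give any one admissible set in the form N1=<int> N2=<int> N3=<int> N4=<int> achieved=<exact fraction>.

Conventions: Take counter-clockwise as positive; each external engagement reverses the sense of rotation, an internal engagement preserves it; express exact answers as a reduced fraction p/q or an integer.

N1=79 N2=12 N3=83 N4=63 achieved=6557/756

class = fixed-axis compound train [2-stage, 6557/756 wanted]
target = 6557/756 in lowest terms: an exact hit needs N1·N3 = k·6557 and N2·N4 = k·756 for one integer k, every count in [12, 96]; additionally prefer no 1:1 stage (N1 ≠ N2, N3 ≠ N4)
k = 1: N1·N3 = 6557 = 79·83, N2·N4 = 756 = 12·63
achieved = 79·83/(12·63) = 6557/756; |achieved − target| = 0 ≤ 6557/75600 ✓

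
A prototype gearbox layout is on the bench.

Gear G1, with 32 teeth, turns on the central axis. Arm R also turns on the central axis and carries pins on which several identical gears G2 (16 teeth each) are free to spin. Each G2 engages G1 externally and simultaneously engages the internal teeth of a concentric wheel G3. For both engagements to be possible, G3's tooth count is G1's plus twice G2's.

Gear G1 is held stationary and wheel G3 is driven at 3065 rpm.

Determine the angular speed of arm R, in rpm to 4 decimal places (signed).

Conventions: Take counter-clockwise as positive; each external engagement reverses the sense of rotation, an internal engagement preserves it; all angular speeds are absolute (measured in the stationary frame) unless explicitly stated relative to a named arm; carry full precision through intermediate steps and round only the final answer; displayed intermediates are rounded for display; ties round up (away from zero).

recognized (axles ride arm R): planetary set, 32/16/64 teeth
normalise by the input: solve with ω_ring = 1, then scale by 3065 rpm
ring teeth: 32 + 2·16 = 64
32(ω_sun−ω_arm) = −64(ω_ring−ω_arm),  ω_sun = 0, ω_ring = 1
32(0−ω_arm) = −64(1−ω_arm)  ⇒  96·ω_arm = 64  ⇒  ω_arm = 2/3
scale: ω_arm = 2/3 × 3065 rpm = +2043.3333 rpm

+2043.3333 rpm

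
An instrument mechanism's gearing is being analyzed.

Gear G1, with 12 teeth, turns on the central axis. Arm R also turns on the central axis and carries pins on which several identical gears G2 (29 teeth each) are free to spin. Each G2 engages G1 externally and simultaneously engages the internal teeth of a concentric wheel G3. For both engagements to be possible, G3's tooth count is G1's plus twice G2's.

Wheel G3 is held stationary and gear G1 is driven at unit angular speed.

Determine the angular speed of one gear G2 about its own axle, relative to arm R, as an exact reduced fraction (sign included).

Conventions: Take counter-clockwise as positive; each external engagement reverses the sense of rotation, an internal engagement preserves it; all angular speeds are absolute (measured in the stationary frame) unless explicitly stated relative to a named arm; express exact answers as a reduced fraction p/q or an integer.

-420/1189

recognized (axles ride arm R): planetary set, 12/29/70 teeth
ring teeth: 12 + 2·29 = 70
12(ω_sun−ω_arm) = −70(ω_ring−ω_arm),  ω_ring = 0, ω_sun = 1
12(1−ω_arm) = −70(0−ω_arm)  ⇒  82·ω_arm = 12  ⇒  ω_arm = 6/41
sun–planet mesh: 12·(1−6/41) = −29·(ω_p−ω_arm)  ⇒  ω_p−ω_arm = -420/1189
exact speed ratio = -420/1189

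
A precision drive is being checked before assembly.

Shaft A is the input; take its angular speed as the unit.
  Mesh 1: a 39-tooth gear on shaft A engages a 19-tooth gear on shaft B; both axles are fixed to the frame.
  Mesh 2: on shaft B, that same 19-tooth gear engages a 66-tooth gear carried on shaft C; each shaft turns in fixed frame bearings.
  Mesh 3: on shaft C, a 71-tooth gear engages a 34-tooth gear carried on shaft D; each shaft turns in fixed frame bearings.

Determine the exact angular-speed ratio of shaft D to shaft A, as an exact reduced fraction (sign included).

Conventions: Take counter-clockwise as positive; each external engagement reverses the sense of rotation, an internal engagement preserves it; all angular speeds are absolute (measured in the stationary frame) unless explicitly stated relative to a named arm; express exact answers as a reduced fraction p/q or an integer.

-923/748

class = fixed-axis compound train [3 meshes; 3 ratios multiply, 3 sense flips]
mesh 1 [39T→19T]: running ratio 39/19, sense −
mesh 2 [19T→66T]: running ratio 13/22, sense +
mesh 3 [71T→34T]: running ratio 923/748, sense −
ω_out/ω_in = -923/748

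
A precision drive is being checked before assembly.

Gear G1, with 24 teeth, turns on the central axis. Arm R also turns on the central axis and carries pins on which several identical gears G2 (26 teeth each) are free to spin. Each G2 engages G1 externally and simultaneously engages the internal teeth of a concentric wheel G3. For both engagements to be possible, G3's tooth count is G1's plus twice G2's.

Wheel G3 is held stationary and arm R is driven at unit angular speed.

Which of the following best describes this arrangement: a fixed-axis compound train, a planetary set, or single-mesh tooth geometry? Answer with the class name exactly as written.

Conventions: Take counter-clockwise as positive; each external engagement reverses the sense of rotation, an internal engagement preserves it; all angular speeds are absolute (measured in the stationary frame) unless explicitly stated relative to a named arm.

planetary set

recognized (axles ride arm R): planetary set, 24/26/76 teeth
classification: planetary set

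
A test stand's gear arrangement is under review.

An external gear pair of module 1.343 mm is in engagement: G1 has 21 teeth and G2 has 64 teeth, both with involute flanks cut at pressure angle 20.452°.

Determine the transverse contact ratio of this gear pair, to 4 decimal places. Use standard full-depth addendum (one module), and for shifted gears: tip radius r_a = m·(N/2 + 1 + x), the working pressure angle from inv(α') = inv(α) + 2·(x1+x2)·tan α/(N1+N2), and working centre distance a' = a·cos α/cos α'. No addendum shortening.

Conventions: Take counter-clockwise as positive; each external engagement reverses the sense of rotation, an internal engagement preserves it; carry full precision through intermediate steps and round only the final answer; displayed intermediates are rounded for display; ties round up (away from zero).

class = single-mesh tooth geometry [involute pair 21T × 64T, m = 1.343]
base radii: r_b1 = 13.212615, r_b2 = 40.267019
tip radii: r_a1 = 15.444500, r_a2 = 44.319000
no profile shift: α' = α, a' = a
action lengths: √(r_a1²−r_b1²) = 7.997460, √(r_a2²−r_b2²) = 18.513265
base pitch p_b = π·m·cos α = 3.953205
CR = (7.997460 + 18.513265 − 57.077500·sin 20.45200°)/3.953205 = 1.661072
contact ratio ≈ 1.6611

1.6611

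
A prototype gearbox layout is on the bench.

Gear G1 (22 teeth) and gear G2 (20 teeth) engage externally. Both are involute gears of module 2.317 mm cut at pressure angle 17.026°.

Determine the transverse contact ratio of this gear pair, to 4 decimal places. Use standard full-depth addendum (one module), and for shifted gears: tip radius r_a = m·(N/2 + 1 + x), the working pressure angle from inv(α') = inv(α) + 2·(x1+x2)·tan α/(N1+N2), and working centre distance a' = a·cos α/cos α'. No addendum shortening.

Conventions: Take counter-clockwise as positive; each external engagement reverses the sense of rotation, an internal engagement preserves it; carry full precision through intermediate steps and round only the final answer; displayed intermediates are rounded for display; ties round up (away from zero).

1.6866

topology: single-mesh involute geometry — m = 2.317, 22T/20T pair
base radii: r_b1 = 24.369955, r_b2 = 22.154505
tip radii: r_a1 = 27.804000, r_a2 = 25.487000
no profile shift: α' = α, a' = a
action lengths: √(r_a1²−r_b1²) = 13.385354, √(r_a2²−r_b2²) = 12.600202
base pitch p_b = π·m·cos α = 6.960043
CR = (13.385354 + 12.600202 − 48.657000·sin 17.02600°)/6.960043 = 1.686557
contact ratio ≈ 1.6866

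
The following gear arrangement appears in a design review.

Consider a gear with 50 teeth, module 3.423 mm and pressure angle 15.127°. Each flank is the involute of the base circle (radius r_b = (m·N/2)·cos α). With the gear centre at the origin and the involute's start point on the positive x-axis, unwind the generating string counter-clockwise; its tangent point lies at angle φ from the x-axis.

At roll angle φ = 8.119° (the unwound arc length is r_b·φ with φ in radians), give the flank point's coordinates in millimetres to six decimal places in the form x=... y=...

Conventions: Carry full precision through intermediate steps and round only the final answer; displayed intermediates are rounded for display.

x=83.435042 y=0.078195

single-mesh involute tooth geometry (50T wheel at module 3.423)
pitch radius r_p = m·N/2 = 3.423·50/2 = 85.575000
base radius r_b = r_p·cos α = 85.575000·cos 15.127° = 82.609806
roll angle φ = 8.119° = 0.14170328 rad
x = r_b·(cos φ + φ·sin φ) = 83.435042
y = r_b·(sin φ − φ·cos φ) = 0.078195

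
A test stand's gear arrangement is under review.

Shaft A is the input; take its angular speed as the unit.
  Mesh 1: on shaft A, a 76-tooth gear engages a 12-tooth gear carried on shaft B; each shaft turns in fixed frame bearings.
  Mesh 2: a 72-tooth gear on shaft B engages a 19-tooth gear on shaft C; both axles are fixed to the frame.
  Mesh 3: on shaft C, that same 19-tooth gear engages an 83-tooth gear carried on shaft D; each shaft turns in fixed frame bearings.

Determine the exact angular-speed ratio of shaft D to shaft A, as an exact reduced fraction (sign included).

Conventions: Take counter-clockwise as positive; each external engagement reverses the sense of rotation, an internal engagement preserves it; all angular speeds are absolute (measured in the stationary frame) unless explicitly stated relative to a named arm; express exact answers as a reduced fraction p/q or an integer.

class = fixed-axis compound train [3 meshes; 3 ratios multiply, 3 sense flips]
mesh 1 [76T→12T]: running ratio 19/3, sense −
mesh 2 [72T→19T]: running ratio 24, sense +
mesh 3 [19T→83T]: running ratio 456/83, sense −
ω_out/ω_in = -456/83

-456/83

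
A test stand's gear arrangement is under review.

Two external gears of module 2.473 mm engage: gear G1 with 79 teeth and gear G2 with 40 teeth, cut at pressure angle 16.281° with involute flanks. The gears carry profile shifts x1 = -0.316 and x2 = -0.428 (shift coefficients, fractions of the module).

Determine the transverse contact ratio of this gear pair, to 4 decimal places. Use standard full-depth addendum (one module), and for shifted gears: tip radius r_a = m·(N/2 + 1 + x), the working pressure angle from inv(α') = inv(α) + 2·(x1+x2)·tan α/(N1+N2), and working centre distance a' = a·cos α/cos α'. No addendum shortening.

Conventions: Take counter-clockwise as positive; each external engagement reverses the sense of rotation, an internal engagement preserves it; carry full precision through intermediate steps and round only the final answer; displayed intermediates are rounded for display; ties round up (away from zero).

recognized (one external pair, fixed centres): single-mesh tooth geometry, m = 2.473, N1 = 79, N2 = 40
base radii: r_b1 = 93.766227, r_b2 = 47.476571
tip radii: r_a1 = 99.375032, r_a2 = 50.874556
inv(α') = inv(16.281°) + 2·(-0.316-0.428)·tan α/(79+40) = 0.00425149  ⇒  α' = 13.29005°
a' = a·cos α / cos α' = 147.1435·cos 16.281°/cos 13.29005° = 145.129536
action lengths: √(r_a1²−r_b1²) = 32.913397, √(r_a2²−r_b2²) = 18.281020
base pitch p_b = π·m·cos α = 7.457602
CR = (32.913397 + 18.281020 − 145.129536·sin 13.29005°)/7.457602 = 2.391110
contact ratio ≈ 2.3911

2.3911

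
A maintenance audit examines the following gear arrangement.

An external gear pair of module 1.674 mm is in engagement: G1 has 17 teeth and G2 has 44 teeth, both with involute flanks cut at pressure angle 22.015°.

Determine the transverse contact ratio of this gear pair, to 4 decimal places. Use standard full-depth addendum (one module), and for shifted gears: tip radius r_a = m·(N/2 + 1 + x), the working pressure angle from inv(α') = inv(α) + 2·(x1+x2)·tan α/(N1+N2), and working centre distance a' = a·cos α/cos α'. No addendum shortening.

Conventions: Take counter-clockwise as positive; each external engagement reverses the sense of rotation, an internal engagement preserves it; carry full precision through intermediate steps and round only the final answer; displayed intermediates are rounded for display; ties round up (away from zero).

single-mesh involute tooth geometry (17T engaging 44T at module 1.674)
base radii: r_b1 = 13.191503, r_b2 = 34.142714
tip radii: r_a1 = 15.903000, r_a2 = 38.502000
no profile shift: α' = α, a' = a
action lengths: √(r_a1²−r_b1²) = 8.881985, √(r_a2²−r_b2²) = 17.795479
base pitch p_b = π·m·cos α = 4.875568
CR = (8.881985 + 17.795479 − 51.057000·sin 22.01500°)/4.875568 = 1.546237
contact ratio ≈ 1.5462

1.5462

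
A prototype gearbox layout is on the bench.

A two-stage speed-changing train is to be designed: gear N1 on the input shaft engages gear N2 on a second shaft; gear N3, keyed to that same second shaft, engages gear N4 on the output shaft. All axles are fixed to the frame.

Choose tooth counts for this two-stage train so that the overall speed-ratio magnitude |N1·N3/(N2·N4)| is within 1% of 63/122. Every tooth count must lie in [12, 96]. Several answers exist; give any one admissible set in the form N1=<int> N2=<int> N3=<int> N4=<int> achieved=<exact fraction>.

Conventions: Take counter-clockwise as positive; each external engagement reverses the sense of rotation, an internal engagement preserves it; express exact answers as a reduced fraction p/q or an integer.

design class (target 63/122): fixed-axis compound train
target = 63/122 in lowest terms: an exact hit needs N1·N3 = k·63 and N2·N4 = k·122 for one integer k, every count in [12, 96]; additionally prefer no 1:1 stage (N1 ≠ N2, N3 ≠ N4)
k = 1…5: no 1:1-free in-range split of k·63 and k·122 into factor pairs; take k = 6
k = 6: N1·N3 = 378 = 14·27, N2·N4 = 732 = 12·61
achieved = 14·27/(12·61) = 63/122; |achieved − target| = 0 ≤ 63/12200 ✓

N1=14 N2=12 N3=27 N4=61 achieved=63/122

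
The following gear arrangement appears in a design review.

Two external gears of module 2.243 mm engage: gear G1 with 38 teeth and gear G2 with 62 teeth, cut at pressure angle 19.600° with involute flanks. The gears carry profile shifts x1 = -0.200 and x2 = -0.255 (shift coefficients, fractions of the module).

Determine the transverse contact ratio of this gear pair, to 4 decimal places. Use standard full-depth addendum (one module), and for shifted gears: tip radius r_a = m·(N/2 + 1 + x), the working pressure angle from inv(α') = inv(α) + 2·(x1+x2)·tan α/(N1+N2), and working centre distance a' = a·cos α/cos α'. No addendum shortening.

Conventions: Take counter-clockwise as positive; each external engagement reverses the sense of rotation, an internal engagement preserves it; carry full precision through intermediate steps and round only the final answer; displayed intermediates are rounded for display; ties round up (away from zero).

1.8944

topology: single-mesh involute geometry — m = 2.243, 38T/62T pair
base radii: r_b1 = 40.147662, r_b2 = 65.504081
tip radii: r_a1 = 44.411400, r_a2 = 71.204035
inv(α') = inv(19.600°) + 2·(-0.200-0.255)·tan α/(38+62) = 0.01075909  ⇒  α' = 17.99927°
a' = a·cos α / cos α' = 112.1500·cos 19.600°/cos 17.99927° = 111.088357
action lengths: √(r_a1²−r_b1²) = 18.987829, √(r_a2²−r_b2²) = 27.914691
base pitch p_b = π·m·cos α = 6.638295
CR = (18.987829 + 27.914691 − 111.088357·sin 17.99927°)/6.638295 = 1.894414
contact ratio ≈ 1.8944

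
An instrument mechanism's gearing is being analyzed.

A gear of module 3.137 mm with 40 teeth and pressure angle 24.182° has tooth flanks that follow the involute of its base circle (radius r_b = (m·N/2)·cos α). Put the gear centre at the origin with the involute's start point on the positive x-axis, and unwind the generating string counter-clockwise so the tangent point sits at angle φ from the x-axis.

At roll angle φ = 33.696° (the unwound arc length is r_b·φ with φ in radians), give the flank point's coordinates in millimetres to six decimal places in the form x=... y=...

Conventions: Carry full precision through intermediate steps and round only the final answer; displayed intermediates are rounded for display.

topology: single-mesh involute geometry — m = 3.137, N = 40
pitch radius r_p = m·N/2 = 3.137·40/2 = 62.740000
base radius r_b = r_p·cos α = 62.740000·cos 24.182° = 57.234493
roll angle φ = 33.696° = 0.58810614 rad
x = r_b·(cos φ + φ·sin φ) = 66.292774
y = r_b·(sin φ − φ·cos φ) = 3.748071

x=66.292774 y=3.748071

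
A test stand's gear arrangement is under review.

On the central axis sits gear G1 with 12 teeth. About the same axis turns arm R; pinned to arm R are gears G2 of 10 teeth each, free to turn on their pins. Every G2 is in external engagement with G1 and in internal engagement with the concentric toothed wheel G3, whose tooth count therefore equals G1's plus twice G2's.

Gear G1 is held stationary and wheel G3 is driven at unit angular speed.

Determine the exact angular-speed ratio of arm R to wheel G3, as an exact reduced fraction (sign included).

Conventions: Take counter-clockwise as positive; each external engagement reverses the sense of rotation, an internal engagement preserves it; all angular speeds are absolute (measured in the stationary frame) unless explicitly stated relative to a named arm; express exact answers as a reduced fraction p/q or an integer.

class = planetary set [G3 = 12+2·10 = 32; Willis about the carrier]
ring teeth: 12 + 2·10 = 32
12(ω_sun−ω_arm) = −32(ω_ring−ω_arm),  ω_sun = 0, ω_ring = 1
12(0−ω_arm) = −32(1−ω_arm)  ⇒  44·ω_arm = 32  ⇒  ω_arm = 8/11
ω_out/ω_in = 8/11

8/11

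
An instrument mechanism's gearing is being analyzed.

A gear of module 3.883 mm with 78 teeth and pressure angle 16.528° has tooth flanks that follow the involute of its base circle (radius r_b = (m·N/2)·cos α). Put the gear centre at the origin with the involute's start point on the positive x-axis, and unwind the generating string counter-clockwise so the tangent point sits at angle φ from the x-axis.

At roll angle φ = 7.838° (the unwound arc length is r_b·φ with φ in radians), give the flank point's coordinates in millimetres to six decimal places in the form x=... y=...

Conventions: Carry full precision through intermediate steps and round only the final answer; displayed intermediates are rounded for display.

class = single-mesh tooth geometry [base-circle involute, m = 3.883, 78T]
pitch radius r_p = m·N/2 = 3.883·78/2 = 151.437000
base radius r_b = r_p·cos α = 151.437000·cos 16.528° = 145.179748
roll angle φ = 7.838° = 0.13679891 rad
x = r_b·(cos φ + φ·sin φ) = 146.531842
y = r_b·(sin φ − φ·cos φ) = 0.123657

x=146.531842 y=0.123657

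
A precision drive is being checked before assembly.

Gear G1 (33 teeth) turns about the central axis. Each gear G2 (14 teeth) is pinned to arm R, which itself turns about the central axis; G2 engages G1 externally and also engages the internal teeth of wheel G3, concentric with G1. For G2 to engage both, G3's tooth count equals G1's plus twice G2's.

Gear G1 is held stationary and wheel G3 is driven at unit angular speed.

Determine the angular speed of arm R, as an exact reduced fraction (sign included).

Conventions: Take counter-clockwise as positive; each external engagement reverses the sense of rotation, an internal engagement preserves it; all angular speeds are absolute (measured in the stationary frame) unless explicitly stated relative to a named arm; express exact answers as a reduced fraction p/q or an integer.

61/94

planetary set (33T centre, 14T on arm, 61T internal) — Willis relation
ring teeth: 33 + 2·14 = 61
33(ω_sun−ω_arm) = −61(ω_ring−ω_arm),  ω_sun = 0, ω_ring = 1
33(0−ω_arm) = −61(1−ω_arm)  ⇒  94·ω_arm = 61  ⇒  ω_arm = 61/94
exact speed ratio = 61/94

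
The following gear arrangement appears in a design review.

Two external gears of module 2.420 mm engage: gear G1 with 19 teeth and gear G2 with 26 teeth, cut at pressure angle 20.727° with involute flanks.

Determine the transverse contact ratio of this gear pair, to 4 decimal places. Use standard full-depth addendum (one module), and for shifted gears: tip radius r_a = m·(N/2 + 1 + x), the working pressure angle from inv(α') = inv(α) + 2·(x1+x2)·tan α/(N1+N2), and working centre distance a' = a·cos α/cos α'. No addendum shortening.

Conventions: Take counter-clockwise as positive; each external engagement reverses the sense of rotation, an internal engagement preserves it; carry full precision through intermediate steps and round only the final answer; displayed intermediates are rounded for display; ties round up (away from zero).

1.5561

topology: single-mesh involute geometry — m = 2.420, 19T/26T pair
base radii: r_b1 = 21.502026, r_b2 = 29.423826
tip radii: r_a1 = 25.410000, r_a2 = 33.880000
no profile shift: α' = α, a' = a
action lengths: √(r_a1²−r_b1²) = 13.539976, √(r_a2²−r_b2²) = 16.795621
base pitch p_b = π·m·cos α = 7.110590
CR = (13.539976 + 16.795621 − 54.450000·sin 20.72700°)/7.110590 = 1.556114
contact ratio ≈ 1.5561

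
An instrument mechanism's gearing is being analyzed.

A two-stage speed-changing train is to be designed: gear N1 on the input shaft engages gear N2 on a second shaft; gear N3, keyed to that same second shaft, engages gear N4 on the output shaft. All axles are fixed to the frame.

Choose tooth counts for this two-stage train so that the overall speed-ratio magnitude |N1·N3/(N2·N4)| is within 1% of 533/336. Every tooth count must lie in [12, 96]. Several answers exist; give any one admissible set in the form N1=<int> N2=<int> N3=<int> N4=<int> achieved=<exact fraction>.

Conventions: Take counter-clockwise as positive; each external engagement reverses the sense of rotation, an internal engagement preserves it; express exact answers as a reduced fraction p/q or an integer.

topology: fixed-axis compound train — 2 stages, target 533/336
target = 533/336 in lowest terms: an exact hit needs N1·N3 = k·533 and N2·N4 = k·336 for one integer k, every count in [12, 96]; additionally prefer no 1:1 stage (N1 ≠ N2, N3 ≠ N4)
k = 1: N1·N3 = 533 = 13·41, N2·N4 = 336 = 12·28
achieved = 13·41/(12·28) = 533/336; |achieved − target| = 0 ≤ 533/33600 ✓

N1=13 N2=12 N3=41 N4=28 achieved=533/336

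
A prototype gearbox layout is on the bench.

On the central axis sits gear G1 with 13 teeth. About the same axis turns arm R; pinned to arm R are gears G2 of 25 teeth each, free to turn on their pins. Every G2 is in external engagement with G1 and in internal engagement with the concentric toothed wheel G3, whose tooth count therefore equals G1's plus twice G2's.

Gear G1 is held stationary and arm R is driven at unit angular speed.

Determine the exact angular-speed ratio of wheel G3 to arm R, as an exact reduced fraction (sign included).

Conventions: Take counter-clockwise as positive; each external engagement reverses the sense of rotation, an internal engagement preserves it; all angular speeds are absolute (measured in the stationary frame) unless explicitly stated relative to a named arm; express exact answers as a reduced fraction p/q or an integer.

recognized (axles ride arm R): planetary set, 13/25/63 teeth
ring teeth: 13 + 2·25 = 63
13(ω_sun−ω_arm) = −63(ω_ring−ω_arm),  ω_sun = 0, ω_arm = 1
ω_ring = 1 − (13/63)(0−1) = 76/63
ω_out/ω_in = 76/63

76/63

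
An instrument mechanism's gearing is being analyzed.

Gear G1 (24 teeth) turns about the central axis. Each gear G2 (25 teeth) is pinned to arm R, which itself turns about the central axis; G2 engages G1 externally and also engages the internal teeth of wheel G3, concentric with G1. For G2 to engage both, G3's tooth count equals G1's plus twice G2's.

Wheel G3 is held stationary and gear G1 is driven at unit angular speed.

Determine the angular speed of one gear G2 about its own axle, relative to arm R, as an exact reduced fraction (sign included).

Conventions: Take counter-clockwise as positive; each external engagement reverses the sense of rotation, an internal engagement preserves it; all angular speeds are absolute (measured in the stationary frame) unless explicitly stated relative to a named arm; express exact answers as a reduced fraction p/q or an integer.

-888/1225

class = planetary set [G3 = 24+2·25 = 74; Willis about the carrier]
ring teeth: 24 + 2·25 = 74
24(ω_sun−ω_arm) = −74(ω_ring−ω_arm),  ω_ring = 0, ω_sun = 1
24(1−ω_arm) = −74(0−ω_arm)  ⇒  98·ω_arm = 24  ⇒  ω_arm = 12/49
sun–planet mesh: 24·(1−12/49) = −25·(ω_p−ω_arm)  ⇒  ω_p−ω_arm = -888/1225
exact speed ratio = -888/1225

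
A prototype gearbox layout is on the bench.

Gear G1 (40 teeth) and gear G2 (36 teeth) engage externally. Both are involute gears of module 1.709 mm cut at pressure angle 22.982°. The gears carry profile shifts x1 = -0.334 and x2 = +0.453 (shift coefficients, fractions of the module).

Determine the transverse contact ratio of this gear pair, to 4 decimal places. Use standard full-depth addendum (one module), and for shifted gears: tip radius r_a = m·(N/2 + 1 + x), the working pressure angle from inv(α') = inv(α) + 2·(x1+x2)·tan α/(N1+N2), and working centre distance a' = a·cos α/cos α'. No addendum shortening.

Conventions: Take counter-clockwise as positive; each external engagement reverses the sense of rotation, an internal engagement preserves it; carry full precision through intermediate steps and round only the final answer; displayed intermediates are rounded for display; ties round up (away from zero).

1.5339

topology: single-mesh involute geometry — m = 1.709, 40T/36T pair
base radii: r_b1 = 31.467050, r_b2 = 28.320345
tip radii: r_a1 = 35.318194, r_a2 = 33.245177
inv(α') = inv(22.982°) + 2·(-0.334+0.453)·tan α/(40+36) = 0.02432065  ⇒  α' = 23.39665°
a' = a·cos α / cos α' = 64.9420·cos 22.982°/cos 23.39665° = 65.143646
action lengths: √(r_a1²−r_b1²) = 16.037443, √(r_a2²−r_b2²) = 17.412635
base pitch p_b = π·m·cos α = 4.942833
CR = (16.037443 + 17.412635 − 65.143646·sin 23.39665°)/4.942833 = 1.533921
contact ratio ≈ 1.5339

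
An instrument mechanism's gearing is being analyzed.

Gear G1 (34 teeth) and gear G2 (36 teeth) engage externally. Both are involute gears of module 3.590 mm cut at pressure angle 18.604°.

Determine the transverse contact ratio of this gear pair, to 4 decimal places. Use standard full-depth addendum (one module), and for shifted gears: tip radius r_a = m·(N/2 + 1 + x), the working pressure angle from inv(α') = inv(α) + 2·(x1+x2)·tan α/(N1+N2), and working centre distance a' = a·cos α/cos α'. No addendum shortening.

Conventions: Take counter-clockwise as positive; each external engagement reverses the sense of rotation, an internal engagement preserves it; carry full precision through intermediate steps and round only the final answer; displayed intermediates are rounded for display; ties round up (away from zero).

1.7549

recognized (one external pair, fixed centres): single-mesh tooth geometry, m = 3.590, N1 = 34, N2 = 36
base radii: r_b1 = 57.840947, r_b2 = 61.243356
tip radii: r_a1 = 64.620000, r_a2 = 68.210000
no profile shift: α' = α, a' = a
action lengths: √(r_a1²−r_b1²) = 28.812658, √(r_a2²−r_b2²) = 30.030909
base pitch p_b = π·m·cos α = 10.688982
CR = (28.812658 + 30.030909 − 125.650000·sin 18.60400°)/10.688982 = 1.754893
contact ratio ≈ 1.7549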